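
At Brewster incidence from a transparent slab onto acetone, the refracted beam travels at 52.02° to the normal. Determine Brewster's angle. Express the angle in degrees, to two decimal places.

θ_B ≈ 37.98°

At Brewster's angle the reflected and refracted rays are perpendicular, so θ_B + θ_t = 90°.
So θ_B = 90° − θ_t = 90° − 52.02° = 37.98°.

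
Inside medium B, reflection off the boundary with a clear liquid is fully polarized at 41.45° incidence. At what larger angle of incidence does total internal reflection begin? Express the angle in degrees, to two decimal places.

θ_c ≈ 62.03°

n₂/n₁ = tan 41.45° = 0.8832; the critical angle satisfies sin θ_c = n₂/n₁.
θ_c = arcsin(0.8832) = 62.03°.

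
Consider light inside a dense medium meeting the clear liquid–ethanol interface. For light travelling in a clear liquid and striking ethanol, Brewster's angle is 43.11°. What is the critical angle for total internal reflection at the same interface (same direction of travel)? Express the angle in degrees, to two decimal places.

From Brewster, n₂/n₁ = tan θ_B = tan 43.11° = 0.9361.
Then sin θ_c = n₂/n₁ = 0.9361, so θ_c = arcsin 0.9361 = 69.41°.

θ_c ≈ 69.41°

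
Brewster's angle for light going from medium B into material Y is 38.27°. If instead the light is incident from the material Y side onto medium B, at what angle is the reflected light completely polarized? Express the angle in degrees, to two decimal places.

tan θ_B' = n₁/n₂ = 1/tan θ_B, so θ_B' = 90° − θ_B.
θ_B' = 90° − 38.27° = 51.73°.

θ_B' ≈ 51.73°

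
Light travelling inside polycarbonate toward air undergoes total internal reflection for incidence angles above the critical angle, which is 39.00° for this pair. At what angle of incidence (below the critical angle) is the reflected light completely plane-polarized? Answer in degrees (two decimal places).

θ_B ≈ 32.18°

sin θ_c = n₂/n₁, so n₂/n₁ = sin 39.00° = 0.6293.
Brewster: tan θ_B = n₂/n₁ = 0.6293.
θ_B = arctan(0.6293) = 32.18°.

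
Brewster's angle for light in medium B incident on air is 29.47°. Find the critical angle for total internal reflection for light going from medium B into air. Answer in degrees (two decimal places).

From Brewster, n₂/n₁ = tan θ_B = tan 29.47° = 0.5651.
Then sin θ_c = n₂/n₁ = 0.5651, so θ_c = arcsin 0.5651 = 34.41°.

θ_c ≈ 34.41°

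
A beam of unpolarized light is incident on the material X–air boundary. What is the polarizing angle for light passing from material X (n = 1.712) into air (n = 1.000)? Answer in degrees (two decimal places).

θ_B ≈ 30.29°

The reflected p-component vanishes when tan θ_B = n₂/n₁.
Brewster's condition: tan θ_B = n₂/n₁ = 1.000/1.712 = 0.5841. Taking the arctangent, θ_B = 30.29°.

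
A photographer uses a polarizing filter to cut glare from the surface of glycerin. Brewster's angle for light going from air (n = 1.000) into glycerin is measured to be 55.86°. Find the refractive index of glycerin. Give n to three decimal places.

n ≈ 1.475

Brewster's law: tan θ_B = n₂/n₁ (light incident in air, refracted into glycerin).
n₂ = n₁ tan θ_B = 1.000 × tan 55.86° = 1.475.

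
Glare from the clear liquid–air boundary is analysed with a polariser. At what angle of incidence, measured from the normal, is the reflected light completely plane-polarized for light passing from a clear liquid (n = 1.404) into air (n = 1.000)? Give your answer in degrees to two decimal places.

The reflected p-component vanishes when tan θ_B = n₂/n₁.
Brewster's condition: tan θ_B = n₂/n₁ = 1.000/1.404 = 0.7123. Taking the arctangent, θ_B = 35.46°.

θ_B ≈ 35.46°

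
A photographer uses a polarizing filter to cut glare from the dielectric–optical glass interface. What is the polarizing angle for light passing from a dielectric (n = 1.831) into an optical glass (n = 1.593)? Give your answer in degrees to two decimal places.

θ_B ≈ 41.02°

At Brewster's angle the reflected and refracted rays are perpendicular, which with Snell's law gives tan θ_B = n₂/n₁.
tan θ_B = n₂/n₁ = 1.593/1.831 = 0.8700.
So θ_B = arctan 0.8700 = 41.02°.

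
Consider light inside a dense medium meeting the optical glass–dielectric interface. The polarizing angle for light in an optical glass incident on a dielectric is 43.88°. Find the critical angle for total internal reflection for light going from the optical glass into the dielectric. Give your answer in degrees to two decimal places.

θ_c ≈ 74.08°

tan θ_B = n₂/n₁ = tan 43.88° = 0.9616.
Total internal reflection: sin θ_c = n₂/n₁ = 0.9616.
θ_c = arcsin(0.9616) = 74.08°.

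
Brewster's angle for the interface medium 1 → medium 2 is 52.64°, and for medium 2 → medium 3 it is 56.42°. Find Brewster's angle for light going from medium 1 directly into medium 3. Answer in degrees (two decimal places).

θ_B ≈ 63.12°

Each Brewster angle gives a ratio: n₂/n₁ = tan 52.64° = 1.3098, n₃/n₂ = tan 56.42° = 1.5063.
Multiplying, n₃/n₁ = 1.3098 × 1.5063 = 1.9730, and θ_B(1→3) = arctan 1.9730 = 63.12°.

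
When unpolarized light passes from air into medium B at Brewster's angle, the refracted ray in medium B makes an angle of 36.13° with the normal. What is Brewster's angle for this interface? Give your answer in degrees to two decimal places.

Brewster's condition makes the reflected and refracted beams perpendicular: θ_B + θ_t = 90°.
So θ_B = 90° − θ_t = 90° − 36.13° = 53.87°.

θ_B ≈ 53.87°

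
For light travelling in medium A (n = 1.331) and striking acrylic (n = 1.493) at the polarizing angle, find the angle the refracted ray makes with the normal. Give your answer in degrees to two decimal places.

First find Brewster's angle: tan θ_B = 1.493/1.331 = 1.1217, giving θ_B = 48.28°.
Since θ_B + θ_t = 90° at Brewster incidence, θ_t = 90° − 48.28° = 41.72°.

θ_t ≈ 41.72°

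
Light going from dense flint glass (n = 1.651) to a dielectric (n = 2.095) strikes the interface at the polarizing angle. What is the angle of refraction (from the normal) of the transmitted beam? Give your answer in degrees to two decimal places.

tan θ_B = n₂/n₁ = 2.095/1.651 = 1.2689, so θ_B = 51.76°.
At Brewster's angle the reflected and refracted rays are perpendicular, so θ_t = 90° − θ_B = 90° − 51.76° = 38.24°.

θ_t ≈ 38.24°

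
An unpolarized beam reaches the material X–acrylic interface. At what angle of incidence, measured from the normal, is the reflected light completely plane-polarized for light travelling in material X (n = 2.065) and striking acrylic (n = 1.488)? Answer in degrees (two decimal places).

At Brewster's angle the reflected and refracted rays are perpendicular, which with Snell's law gives tan θ_B = n₂/n₁.
Here n₂/n₁ = 1.488/2.065 = 0.7206, and Brewster's law gives tan θ_B = n₂/n₁. Taking the arctangent, θ_B = 35.78°.

θ_B ≈ 35.78°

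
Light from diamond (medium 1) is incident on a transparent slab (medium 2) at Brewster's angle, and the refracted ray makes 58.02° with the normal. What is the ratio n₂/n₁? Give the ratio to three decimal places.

At Brewster incidence θ_B = 90° − θ_t = 90° − 58.02° = 31.98°.
tan θ_B = n₂/n₁, so n₂/n₁ = tan 31.98° = 0.624.

n₂/n₁ ≈ 0.624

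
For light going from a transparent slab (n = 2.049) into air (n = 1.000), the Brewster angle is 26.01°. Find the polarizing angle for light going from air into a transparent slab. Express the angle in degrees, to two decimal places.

θ_B' ≈ 63.99°

tan θ_B' = n₁/n₂ = 1/tan θ_B, so θ_B' = 90° − θ_B.
θ_B' = 90° − 26.01° = 63.99°.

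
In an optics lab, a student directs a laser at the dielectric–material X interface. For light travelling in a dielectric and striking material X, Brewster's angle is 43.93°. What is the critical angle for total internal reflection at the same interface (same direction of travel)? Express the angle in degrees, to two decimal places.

n₂/n₁ = tan 43.93° = 0.9633; the critical angle satisfies sin θ_c = n₂/n₁.
θ_c = arcsin(0.9633) = 74.44°.

θ_c ≈ 74.44°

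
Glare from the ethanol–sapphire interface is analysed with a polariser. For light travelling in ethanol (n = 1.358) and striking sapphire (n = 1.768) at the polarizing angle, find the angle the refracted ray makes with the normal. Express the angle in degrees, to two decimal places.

tan θ_B = n₂/n₁ = 1.768/1.358 = 1.3019, so θ_B = 52.47°.
The refracted ray is perpendicular to the reflected ray, so θ_t = 90° − θ_B = 37.53°.

θ_t ≈ 37.53°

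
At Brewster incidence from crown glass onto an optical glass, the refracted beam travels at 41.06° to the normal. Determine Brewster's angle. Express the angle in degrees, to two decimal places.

θ_B ≈ 48.94°

At Brewster's angle the reflected and refracted rays are perpendicular, so θ_B + θ_t = 90°.
So θ_B = 90° − θ_t = 90° − 41.06° = 48.94°.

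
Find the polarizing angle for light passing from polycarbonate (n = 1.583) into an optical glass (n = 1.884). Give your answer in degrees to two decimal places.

The reflected p-component vanishes when tan θ_B = n₂/n₁.
Here n₂/n₁ = 1.884/1.583 = 1.1901, and Brewster's law gives tan θ_B = n₂/n₁. Taking the arctangent, θ_B = 49.96°.

θ_B ≈ 49.96°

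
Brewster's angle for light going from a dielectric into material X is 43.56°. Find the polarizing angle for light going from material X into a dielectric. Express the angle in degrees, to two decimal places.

tan θ_B' = n₁/n₂ = 1/tan θ_B, so θ_B' = 90° − θ_B.
θ_B' = 90° − 43.56° = 46.44°.

θ_B' ≈ 46.44°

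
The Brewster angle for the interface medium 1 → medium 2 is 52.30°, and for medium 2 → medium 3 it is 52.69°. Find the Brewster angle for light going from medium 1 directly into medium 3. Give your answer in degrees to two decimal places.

θ_B ≈ 59.50°

n₂/n₁ = tan 52.30° = 1.2938 and n₃/n₂ = tan 52.69° = 1.3122.
n₃/n₁ = 1.6978. Then tan θ_B(1→3) = n₃/n₁, so θ_B(1→3) = arctan(1.6978) = 59.50°.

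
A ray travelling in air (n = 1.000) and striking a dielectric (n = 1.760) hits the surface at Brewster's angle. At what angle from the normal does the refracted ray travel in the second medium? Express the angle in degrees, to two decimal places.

θ_B = arctan(n₂/n₁) = arctan(1.760/1.000) = 60.40°.
At Brewster's angle the reflected and refracted rays are perpendicular, so θ_t = 90° − θ_B = 90° − 60.40° = 29.60°.

θ_t ≈ 29.60°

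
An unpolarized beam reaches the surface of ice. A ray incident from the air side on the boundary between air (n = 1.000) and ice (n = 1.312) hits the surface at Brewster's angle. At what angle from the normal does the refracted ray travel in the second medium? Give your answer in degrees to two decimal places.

First find Brewster's angle: tan θ_B = 1.312/1.000 = 1.3120, giving θ_B = 52.69°.
Since θ_B + θ_t = 90° at Brewster incidence, θ_t = 90° − 52.69° = 37.31°.

θ_t ≈ 37.31°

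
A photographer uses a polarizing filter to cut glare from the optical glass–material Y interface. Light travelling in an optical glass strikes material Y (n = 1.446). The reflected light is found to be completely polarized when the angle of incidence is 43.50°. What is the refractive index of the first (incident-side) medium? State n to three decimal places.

n ≈ 1.524

Brewster's law: tan θ_B = n₂/n₁ (light incident in an optical glass, refracted into material Y).
n₁ = n₂ / tan θ_B = 1.446 / tan 43.50° = 1.524.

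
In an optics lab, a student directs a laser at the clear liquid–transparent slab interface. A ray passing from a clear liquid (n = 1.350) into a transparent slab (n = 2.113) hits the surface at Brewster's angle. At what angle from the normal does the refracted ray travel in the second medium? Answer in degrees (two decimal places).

First find Brewster's angle: tan θ_B = 2.113/1.350 = 1.5652, giving θ_B = 57.43°.
At Brewster's angle the reflected and refracted rays are perpendicular, so θ_t = 90° − θ_B = 90° − 57.43° = 32.57°.

θ_t ≈ 32.57°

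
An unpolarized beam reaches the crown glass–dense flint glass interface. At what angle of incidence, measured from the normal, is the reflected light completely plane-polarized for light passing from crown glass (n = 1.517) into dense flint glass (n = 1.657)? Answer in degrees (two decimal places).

Here n₂/n₁ = 1.657/1.517 = 1.0923, and Brewster's law gives tan θ_B = n₂/n₁.
θ_B = arctan(1.0923) = 47.53°.

θ_B ≈ 47.53°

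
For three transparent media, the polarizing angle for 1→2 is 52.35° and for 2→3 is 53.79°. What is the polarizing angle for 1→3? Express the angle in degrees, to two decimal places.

Each Brewster angle gives a ratio: n₂/n₁ = tan 52.35° = 1.2962, n₃/n₂ = tan 53.79° = 1.3658.
n₃/n₁ = 1.7704. Then tan θ_B(1→3) = n₃/n₁, so θ_B(1→3) = arctan(1.7704) = 60.54°.

θ_B ≈ 60.54°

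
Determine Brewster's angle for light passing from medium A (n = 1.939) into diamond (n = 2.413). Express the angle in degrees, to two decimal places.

Here n₂/n₁ = 2.413/1.939 = 1.2445, and Brewster's law gives tan θ_B = n₂/n₁.
So θ_B = arctan 1.2445 = 51.22°.

θ_B ≈ 51.22°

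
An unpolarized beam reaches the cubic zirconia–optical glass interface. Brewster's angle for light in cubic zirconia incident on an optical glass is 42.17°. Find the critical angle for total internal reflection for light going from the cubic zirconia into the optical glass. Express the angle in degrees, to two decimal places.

tan θ_B = n₂/n₁ = tan 42.17° = 0.9058.
Total internal reflection: sin θ_c = n₂/n₁ = 0.9058.
θ_c = arcsin(0.9058) = 64.93°.

θ_c ≈ 64.93°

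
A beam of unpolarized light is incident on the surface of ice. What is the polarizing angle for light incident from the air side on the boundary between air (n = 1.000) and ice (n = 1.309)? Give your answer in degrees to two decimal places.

tan θ_B = n₂/n₁ = 1.309/1.000 = 1.3090.
θ_B = arctan(1.3090) = 52.62°.

θ_B ≈ 52.62°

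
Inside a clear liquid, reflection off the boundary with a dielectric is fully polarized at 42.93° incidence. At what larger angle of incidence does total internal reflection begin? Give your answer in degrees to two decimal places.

tan θ_B = n₂/n₁ = tan 42.93° = 0.9302.
Total internal reflection: sin θ_c = n₂/n₁ = 0.9302.
θ_c = arcsin(0.9302) = 68.47°.

θ_c ≈ 68.47°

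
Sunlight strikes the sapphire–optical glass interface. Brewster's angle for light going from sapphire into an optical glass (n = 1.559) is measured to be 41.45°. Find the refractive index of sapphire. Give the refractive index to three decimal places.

At Brewster's angle, tan θ_B = n₂/n₁ with n₁ on the incident side (sapphire) and n₂ on the transmitted side (an optical glass).
n₁ = n₂ / tan θ_B = 1.559 / tan 41.45° = 1.765.

n ≈ 1.765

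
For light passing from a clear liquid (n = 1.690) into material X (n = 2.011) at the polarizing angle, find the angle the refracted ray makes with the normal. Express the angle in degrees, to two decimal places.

θ_t ≈ 40.04°

tan θ_B = n₂/n₁ = 2.011/1.690 = 1.1899, so θ_B = 49.96°.
The refracted ray is perpendicular to the reflected ray, so θ_t = 90° − θ_B = 40.04°.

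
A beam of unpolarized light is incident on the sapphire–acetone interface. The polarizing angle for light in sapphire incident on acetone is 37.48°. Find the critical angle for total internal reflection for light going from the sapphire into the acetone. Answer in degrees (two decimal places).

θ_c ≈ 50.06°

tan θ_B = n₂/n₁ = tan 37.48° = 0.7668.
Total internal reflection: sin θ_c = n₂/n₁ = 0.7668.
θ_c = arcsin(0.7668) = 50.06°.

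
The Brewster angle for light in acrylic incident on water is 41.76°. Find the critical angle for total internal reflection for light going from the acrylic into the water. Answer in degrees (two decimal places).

tan θ_B = n₂/n₁ = tan 41.76° = 0.8928.
Total internal reflection: sin θ_c = n₂/n₁ = 0.8928.
θ_c = arcsin(0.8928) = 63.23°.

θ_c ≈ 63.23°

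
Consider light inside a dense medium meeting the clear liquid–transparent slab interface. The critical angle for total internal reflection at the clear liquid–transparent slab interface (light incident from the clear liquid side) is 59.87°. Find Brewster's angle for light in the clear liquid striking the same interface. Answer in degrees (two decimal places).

θ_B ≈ 40.86°

sin θ_c = n₂/n₁, so n₂/n₁ = sin 59.87° = 0.8649.
Brewster: tan θ_B = n₂/n₁ = 0.8649.
θ_B = arctan(0.8649) = 40.86°.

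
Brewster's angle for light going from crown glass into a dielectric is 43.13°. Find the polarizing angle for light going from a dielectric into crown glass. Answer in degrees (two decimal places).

θ_B' ≈ 46.87°

Reversing the direction swaps n₁ and n₂, so tan θ_B' = 1/tan θ_B and θ_B' = 90° − θ_B.
Hence θ_B' = 90° − 43.13° = 46.87°.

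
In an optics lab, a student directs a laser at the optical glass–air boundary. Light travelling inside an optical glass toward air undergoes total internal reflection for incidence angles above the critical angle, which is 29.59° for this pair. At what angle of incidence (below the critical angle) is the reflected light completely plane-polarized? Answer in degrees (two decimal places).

n₂/n₁ = sin θ_c = sin 29.59° = 0.4938.
tan θ_B equals the same ratio, so θ_B = arctan(0.4938) = 26.28°.

θ_B ≈ 26.28°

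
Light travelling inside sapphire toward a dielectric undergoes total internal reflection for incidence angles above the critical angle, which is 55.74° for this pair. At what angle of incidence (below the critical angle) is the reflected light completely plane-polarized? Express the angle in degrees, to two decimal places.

θ_B ≈ 39.57°

n₂/n₁ = sin θ_c = sin 55.74° = 0.8265.
tan θ_B equals the same ratio, so θ_B = arctan(0.8265) = 39.57°.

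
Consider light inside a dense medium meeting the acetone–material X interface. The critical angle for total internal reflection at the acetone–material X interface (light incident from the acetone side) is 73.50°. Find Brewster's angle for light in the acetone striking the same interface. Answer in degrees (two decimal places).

θ_B ≈ 43.80°

sin θ_c = n₂/n₁, so n₂/n₁ = sin 73.50° = 0.9588.
Brewster: tan θ_B = n₂/n₁ = 0.9588.
θ_B = arctan(0.9588) = 43.80°.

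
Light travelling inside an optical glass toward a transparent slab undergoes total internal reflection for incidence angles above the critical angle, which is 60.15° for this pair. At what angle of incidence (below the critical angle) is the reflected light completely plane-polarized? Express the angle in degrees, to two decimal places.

sin θ_c = n₂/n₁, so n₂/n₁ = sin 60.15° = 0.8673.
Brewster: tan θ_B = n₂/n₁ = 0.8673.
θ_B = arctan(0.8673) = 40.94°.

θ_B ≈ 40.94°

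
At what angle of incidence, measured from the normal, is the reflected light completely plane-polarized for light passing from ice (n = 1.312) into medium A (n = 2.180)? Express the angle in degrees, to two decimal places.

Brewster's condition: tan θ_B = n₂/n₁ = 2.180/1.312 = 1.6616.
θ_B = arctan(1.6616) = 58.96°.

θ_B ≈ 58.96°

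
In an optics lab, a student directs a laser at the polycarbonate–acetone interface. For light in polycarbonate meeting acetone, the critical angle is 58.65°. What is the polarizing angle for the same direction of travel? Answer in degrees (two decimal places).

θ_B ≈ 40.50°

sin θ_c = n₂/n₁, so n₂/n₁ = sin 58.65° = 0.8540.
Brewster: tan θ_B = n₂/n₁ = 0.8540.
θ_B = arctan(0.8540) = 40.50°.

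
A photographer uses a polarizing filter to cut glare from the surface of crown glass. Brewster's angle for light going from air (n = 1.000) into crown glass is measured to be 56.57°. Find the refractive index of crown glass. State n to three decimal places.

Full polarization of the reflected beam means tan θ_B = n₂/n₁, where n₁ is the incident medium (air).
n₂ = n₁ tan θ_B = 1.000 × tan 56.57° = 1.515.

n ≈ 1.515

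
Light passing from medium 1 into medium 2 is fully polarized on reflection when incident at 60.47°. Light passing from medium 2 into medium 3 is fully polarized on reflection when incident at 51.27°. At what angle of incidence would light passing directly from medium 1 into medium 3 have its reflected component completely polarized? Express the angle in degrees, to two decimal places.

θ_B ≈ 65.57°

tan θ_B(1→2) = n₂/n₁ = tan 60.47° = 1.7653.
tan θ_B(2→3) = n₃/n₂ = tan 51.27° = 1.2469.
n₃/n₁ = 2.2011. Then tan θ_B(1→3) = n₃/n₁, so θ_B(1→3) = arctan(2.2011) = 65.57°.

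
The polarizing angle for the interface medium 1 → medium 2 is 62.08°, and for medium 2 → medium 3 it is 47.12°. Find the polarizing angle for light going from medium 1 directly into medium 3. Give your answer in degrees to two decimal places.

tan θ_B(1→2) = n₂/n₁ = tan 62.08° = 1.8871.
tan θ_B(2→3) = n₃/n₂ = tan 47.12° = 1.0769.
Multiplying, n₃/n₁ = 1.8871 × 1.0769 = 2.0322, and θ_B(1→3) = arctan 2.0322 = 63.80°.

θ_B ≈ 63.80°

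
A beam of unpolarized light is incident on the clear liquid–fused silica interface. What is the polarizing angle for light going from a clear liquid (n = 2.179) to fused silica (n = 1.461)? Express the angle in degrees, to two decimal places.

θ_B ≈ 33.84°

Here n₂/n₁ = 1.461/2.179 = 0.6705, and Brewster's law gives tan θ_B = n₂/n₁.
θ_B = arctan(0.6705) = 33.84°.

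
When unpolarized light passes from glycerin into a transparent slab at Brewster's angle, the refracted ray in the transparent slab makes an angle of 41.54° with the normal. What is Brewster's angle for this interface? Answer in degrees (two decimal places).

Since the reflected and refracted rays are at right angles at the polarizing angle, θ_B + θ_t = 90°.
θ_B = 90° − 41.54° = 48.46°.

θ_B ≈ 48.46°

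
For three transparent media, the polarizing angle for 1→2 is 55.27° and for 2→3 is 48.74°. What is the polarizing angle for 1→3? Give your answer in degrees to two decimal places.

tan θ_B(1→2) = n₂/n₁ = tan 55.27° = 1.4426.
tan θ_B(2→3) = n₃/n₂ = tan 48.74° = 1.1399.
Multiplying, n₃/n₁ = 1.4426 × 1.1399 = 1.6444, and θ_B(1→3) = arctan 1.6444 = 58.69°.

θ_B ≈ 58.69°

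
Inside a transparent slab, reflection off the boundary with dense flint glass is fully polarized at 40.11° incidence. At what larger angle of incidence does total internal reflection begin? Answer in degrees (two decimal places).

θ_c ≈ 57.39°

n₂/n₁ = tan 40.11° = 0.8424; the critical angle satisfies sin θ_c = n₂/n₁.
θ_c = arcsin(0.8424) = 57.39°.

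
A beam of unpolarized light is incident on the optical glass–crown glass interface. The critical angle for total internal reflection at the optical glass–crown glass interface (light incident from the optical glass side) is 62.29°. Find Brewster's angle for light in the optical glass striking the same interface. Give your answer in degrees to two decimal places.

sin θ_c = n₂/n₁, so n₂/n₁ = sin 62.29° = 0.8853.
Brewster: tan θ_B = n₂/n₁ = 0.8853.
θ_B = arctan(0.8853) = 41.52°.

θ_B ≈ 41.52°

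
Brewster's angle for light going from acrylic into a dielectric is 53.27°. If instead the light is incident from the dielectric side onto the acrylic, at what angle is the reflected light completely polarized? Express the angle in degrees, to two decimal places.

tan θ_B' = n₁/n₂ = 1/tan θ_B, so θ_B' = 90° − θ_B.
θ_B' = 90° − 53.27° = 36.73°.

θ_B' ≈ 36.73°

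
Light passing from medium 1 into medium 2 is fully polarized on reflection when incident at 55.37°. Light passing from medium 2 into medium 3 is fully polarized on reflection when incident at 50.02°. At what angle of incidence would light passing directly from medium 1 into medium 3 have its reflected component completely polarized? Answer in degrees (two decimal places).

n₂/n₁ = tan 55.37° = 1.4480 and n₃/n₂ = tan 50.02° = 1.1926.
So n₃/n₁ = (n₂/n₁)(n₃/n₂) = 1.4480 × 1.1926 = 1.7268.
θ_B(1→3) = arctan(1.7268) = 59.93°.

θ_B ≈ 59.93°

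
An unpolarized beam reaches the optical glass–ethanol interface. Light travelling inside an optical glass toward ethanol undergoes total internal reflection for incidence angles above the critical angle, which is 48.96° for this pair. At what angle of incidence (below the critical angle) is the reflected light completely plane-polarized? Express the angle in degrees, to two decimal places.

θ_B ≈ 37.03°

sin θ_c = n₂/n₁, so n₂/n₁ = sin 48.96° = 0.7543.
Brewster: tan θ_B = n₂/n₁ = 0.7543.
θ_B = arctan(0.7543) = 37.03°.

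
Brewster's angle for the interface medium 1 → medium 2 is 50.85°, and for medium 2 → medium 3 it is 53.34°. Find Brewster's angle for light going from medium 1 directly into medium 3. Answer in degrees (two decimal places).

n₂/n₁ = tan 50.85° = 1.2283 and n₃/n₂ = tan 53.34° = 1.3436.
So n₃/n₁ = (n₂/n₁)(n₃/n₂) = 1.2283 × 1.3436 = 1.6503.
θ_B(1→3) = arctan(1.6503) = 58.79°.

θ_B ≈ 58.79°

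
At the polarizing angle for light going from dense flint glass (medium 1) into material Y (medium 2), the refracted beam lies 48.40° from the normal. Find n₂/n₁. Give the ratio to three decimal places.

n₂/n₁ ≈ 0.888

At Brewster incidence θ_B = 90° − θ_t = 90° − 48.40° = 41.60°.
tan θ_B = n₂/n₁, so n₂/n₁ = tan 41.60° = 0.888.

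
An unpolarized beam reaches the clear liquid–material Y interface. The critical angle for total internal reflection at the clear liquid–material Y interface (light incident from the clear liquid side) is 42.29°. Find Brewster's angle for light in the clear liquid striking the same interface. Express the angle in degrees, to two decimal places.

θ_B ≈ 33.94°

n₂/n₁ = sin θ_c = sin 42.29° = 0.6729.
tan θ_B equals the same ratio, so θ_B = arctan(0.6729) = 33.94°.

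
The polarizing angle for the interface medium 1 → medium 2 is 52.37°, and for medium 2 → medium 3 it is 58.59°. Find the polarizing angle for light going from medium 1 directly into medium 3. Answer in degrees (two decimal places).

n₂/n₁ = tan 52.37° = 1.2971 and n₃/n₂ = tan 58.59° = 1.6376.
So n₃/n₁ = (n₂/n₁)(n₃/n₂) = 1.2971 × 1.6376 = 2.1242.
θ_B(1→3) = arctan(2.1242) = 64.79°.

θ_B ≈ 64.79°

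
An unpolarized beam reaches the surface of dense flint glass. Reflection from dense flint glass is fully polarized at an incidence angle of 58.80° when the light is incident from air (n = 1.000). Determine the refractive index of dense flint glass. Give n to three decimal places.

Full polarization of the reflected beam means tan θ_B = n₂/n₁, where n₁ is the incident medium (air).
n₂ = n₁ tan θ_B = 1.000 × tan 58.80° = 1.651.

n ≈ 1.651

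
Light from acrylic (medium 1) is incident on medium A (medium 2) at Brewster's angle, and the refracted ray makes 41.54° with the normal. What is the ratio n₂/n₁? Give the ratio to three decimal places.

θ_B + θ_t = 90°, so θ_B = 90° − 41.54° = 48.46°.
tan θ_B = n₂/n₁, so n₂/n₁ = tan 48.46° = 1.129.

n₂/n₁ ≈ 1.129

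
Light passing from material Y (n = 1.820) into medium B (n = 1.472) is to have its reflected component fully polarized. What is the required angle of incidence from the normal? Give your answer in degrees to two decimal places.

At Brewster's angle the reflected and refracted rays are perpendicular, which with Snell's law gives tan θ_B = n₂/n₁.
tan θ_B = n₂/n₁ = 1.472/1.820 = 0.8088.
θ_B = arctan(0.8088) = 38.97°.

θ_B ≈ 38.97°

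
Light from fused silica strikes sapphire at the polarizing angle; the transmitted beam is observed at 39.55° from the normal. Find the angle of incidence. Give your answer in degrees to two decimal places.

θ_B ≈ 50.45°

Since the reflected and refracted rays are at right angles at the polarizing angle, θ_B + θ_t = 90°.
θ_B = 90° − 39.55° = 50.45°.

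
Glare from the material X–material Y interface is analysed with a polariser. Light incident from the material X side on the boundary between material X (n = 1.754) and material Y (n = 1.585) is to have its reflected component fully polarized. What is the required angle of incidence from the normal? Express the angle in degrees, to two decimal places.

tan θ_B = n₂/n₁ = 1.585/1.754 = 0.9036.
So θ_B = arctan 0.9036 = 42.10°.

θ_B ≈ 42.10°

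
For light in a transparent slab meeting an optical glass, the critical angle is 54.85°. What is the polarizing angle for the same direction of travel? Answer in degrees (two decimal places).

θ_B ≈ 39.27°

n₂/n₁ = sin θ_c = sin 54.85° = 0.8176.
tan θ_B equals the same ratio, so θ_B = arctan(0.8176) = 39.27°.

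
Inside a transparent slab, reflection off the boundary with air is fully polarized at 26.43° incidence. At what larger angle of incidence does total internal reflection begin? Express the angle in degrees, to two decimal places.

tan θ_B = n₂/n₁ = tan 26.43° = 0.4971.
Total internal reflection: sin θ_c = n₂/n₁ = 0.4971.
θ_c = arcsin(0.4971) = 29.81°.

θ_c ≈ 29.81°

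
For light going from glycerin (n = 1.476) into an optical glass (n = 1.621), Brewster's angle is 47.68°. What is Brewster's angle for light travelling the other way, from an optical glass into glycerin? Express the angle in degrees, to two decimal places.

The two Brewster angles are complementary: θ_B' = 90° − θ_B = 90° − 47.68° = 42.32°.

θ_B' ≈ 42.32°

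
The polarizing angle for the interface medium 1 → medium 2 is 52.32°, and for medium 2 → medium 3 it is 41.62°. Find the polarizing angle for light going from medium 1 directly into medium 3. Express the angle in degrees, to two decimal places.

Each Brewster angle gives a ratio: n₂/n₁ = tan 52.32° = 1.2948, n₃/n₂ = tan 41.62° = 0.8885.
n₃/n₁ = 1.1504. Then tan θ_B(1→3) = n₃/n₁, so θ_B(1→3) = arctan(1.1504) = 49.00°.

θ_B ≈ 49.00°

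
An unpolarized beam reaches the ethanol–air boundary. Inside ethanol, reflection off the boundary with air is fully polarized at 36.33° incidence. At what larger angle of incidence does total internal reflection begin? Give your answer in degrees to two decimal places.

θ_c ≈ 47.34°

n₂/n₁ = tan 36.33° = 0.7354; the critical angle satisfies sin θ_c = n₂/n₁.
θ_c = arcsin(0.7354) = 47.34°.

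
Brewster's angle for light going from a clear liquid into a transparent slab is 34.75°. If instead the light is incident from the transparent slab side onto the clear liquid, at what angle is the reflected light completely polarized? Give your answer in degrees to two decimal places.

The two Brewster angles are complementary: θ_B' = 90° − θ_B = 90° − 34.75° = 55.25°.

θ_B' ≈ 55.25°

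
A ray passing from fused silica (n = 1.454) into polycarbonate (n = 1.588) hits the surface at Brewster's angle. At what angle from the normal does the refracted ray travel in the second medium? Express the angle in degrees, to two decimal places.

First find Brewster's angle: tan θ_B = 1.588/1.454 = 1.0922, giving θ_B = 47.52°.
At Brewster's angle the reflected and refracted rays are perpendicular, so θ_t = 90° − θ_B = 90° − 47.52° = 42.48°.

θ_t ≈ 42.48°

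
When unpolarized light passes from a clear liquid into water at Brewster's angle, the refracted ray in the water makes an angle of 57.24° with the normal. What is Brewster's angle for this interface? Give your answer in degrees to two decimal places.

Brewster's condition makes the reflected and refracted beams perpendicular: θ_B + θ_t = 90°.
θ_B = 90° − 57.24° = 32.76°.

θ_B ≈ 32.76°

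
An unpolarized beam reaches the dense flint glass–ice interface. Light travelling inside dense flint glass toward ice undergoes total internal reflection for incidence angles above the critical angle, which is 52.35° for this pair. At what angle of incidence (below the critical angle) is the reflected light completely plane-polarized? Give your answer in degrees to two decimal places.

θ_B ≈ 38.37°

n₂/n₁ = sin θ_c = sin 52.35° = 0.7918.
tan θ_B equals the same ratio, so θ_B = arctan(0.7918) = 38.37°.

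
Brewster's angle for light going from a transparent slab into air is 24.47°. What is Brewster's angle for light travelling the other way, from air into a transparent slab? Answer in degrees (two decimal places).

θ_B' ≈ 65.53°

tan θ_B' = n₁/n₂ = 1/tan θ_B, so θ_B' = 90° − θ_B.
θ_B' = 90° − 24.47° = 65.53°.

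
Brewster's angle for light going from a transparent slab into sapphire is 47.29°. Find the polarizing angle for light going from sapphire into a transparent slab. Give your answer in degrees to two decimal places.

θ_B' ≈ 42.71°

Reversing the direction swaps n₁ and n₂, so tan θ_B' = 1/tan θ_B and θ_B' = 90° − θ_B.
Hence θ_B' = 90° − 47.29° = 42.71°.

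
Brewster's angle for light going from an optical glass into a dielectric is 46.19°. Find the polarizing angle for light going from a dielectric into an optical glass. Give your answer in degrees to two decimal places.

tan θ_B' = n₁/n₂ = 1/tan θ_B, so θ_B' = 90° − θ_B.
θ_B' = 90° − 46.19° = 43.81°.

θ_B' ≈ 43.81°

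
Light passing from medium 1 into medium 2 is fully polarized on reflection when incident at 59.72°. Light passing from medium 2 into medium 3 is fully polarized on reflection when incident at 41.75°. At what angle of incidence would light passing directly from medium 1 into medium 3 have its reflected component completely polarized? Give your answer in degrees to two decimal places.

tan θ_B(1→2) = n₂/n₁ = tan 59.72° = 1.7127.
tan θ_B(2→3) = n₃/n₂ = tan 41.75° = 0.8925.
So n₃/n₁ = (n₂/n₁)(n₃/n₂) = 1.7127 × 0.8925 = 1.5286.
θ_B(1→3) = arctan(1.5286) = 56.81°.

θ_B ≈ 56.81°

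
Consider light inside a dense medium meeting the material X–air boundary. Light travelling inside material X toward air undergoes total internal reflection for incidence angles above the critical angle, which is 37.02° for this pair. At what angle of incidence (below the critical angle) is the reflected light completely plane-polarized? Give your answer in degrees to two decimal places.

θ_B ≈ 31.05°

n₂/n₁ = sin θ_c = sin 37.02° = 0.6021.
tan θ_B equals the same ratio, so θ_B = arctan(0.6021) = 31.05°.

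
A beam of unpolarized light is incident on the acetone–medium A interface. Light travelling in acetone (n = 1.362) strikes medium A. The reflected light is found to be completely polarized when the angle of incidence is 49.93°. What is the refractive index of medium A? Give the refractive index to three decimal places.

At the Brewster angle, tan θ_B = n₂/n₁ with n₁ on the incident side (acetone) and n₂ on the transmitted side (medium A).
n₂ = n₁ tan θ_B = 1.362 × tan 49.93° = 1.619.

n ≈ 1.619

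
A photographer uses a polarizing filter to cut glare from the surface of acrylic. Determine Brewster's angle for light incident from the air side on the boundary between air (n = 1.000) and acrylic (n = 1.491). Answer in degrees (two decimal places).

θ_B ≈ 56.15°

tan θ_B = n₂/n₁ = 1.491/1.000 = 1.4910.
So θ_B = arctan 1.4910 = 56.15°.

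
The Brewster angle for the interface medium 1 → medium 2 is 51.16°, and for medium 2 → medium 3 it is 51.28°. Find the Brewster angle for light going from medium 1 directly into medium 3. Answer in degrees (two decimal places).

tan θ_B(1→2) = n₂/n₁ = tan 51.16° = 1.2420.
tan θ_B(2→3) = n₃/n₂ = tan 51.28° = 1.2473.
Multiplying, n₃/n₁ = 1.2420 × 1.2473 = 1.5491, and θ_B(1→3) = arctan 1.5491 = 57.16°.

θ_B ≈ 57.16°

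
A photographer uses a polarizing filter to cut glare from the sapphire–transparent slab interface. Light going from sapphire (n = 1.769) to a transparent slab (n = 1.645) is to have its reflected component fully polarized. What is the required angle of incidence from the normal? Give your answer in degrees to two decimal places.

θ_B ≈ 42.92°

The reflected p-component vanishes when tan θ_B = n₂/n₁.
Brewster's condition: tan θ_B = n₂/n₁ = 1.645/1.769 = 0.9299. Taking the arctangent, θ_B = 42.92°.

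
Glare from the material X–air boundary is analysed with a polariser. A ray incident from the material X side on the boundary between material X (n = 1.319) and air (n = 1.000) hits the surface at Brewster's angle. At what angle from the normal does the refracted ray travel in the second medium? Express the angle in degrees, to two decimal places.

First find Brewster's angle: tan θ_B = 1.000/1.319 = 0.7582, giving θ_B = 37.17°.
At Brewster's angle the reflected and refracted rays are perpendicular, so θ_t = 90° − θ_B = 90° − 37.17° = 52.83°.

θ_t ≈ 52.83°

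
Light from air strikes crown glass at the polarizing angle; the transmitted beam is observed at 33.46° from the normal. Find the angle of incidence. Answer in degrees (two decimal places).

θ_B ≈ 56.54°

Since the reflected and refracted rays are at right angles at the polarizing angle, θ_B + θ_t = 90°.
So θ_B = 90° − θ_t = 90° − 33.46° = 56.54°.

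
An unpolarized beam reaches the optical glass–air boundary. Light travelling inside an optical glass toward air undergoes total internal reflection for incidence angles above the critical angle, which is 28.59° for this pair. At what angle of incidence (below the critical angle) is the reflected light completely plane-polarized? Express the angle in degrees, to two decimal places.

sin θ_c = n₂/n₁, so n₂/n₁ = sin 28.59° = 0.4785.
Brewster: tan θ_B = n₂/n₁ = 0.4785.
θ_B = arctan(0.4785) = 25.57°.

θ_B ≈ 25.57°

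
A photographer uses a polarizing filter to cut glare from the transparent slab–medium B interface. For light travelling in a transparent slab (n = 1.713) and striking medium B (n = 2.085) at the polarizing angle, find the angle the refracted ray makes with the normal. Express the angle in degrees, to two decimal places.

θ_B = arctan(n₂/n₁) = arctan(2.085/1.713) = 50.59°.
The refracted ray is perpendicular to the reflected ray, so θ_t = 90° − θ_B = 39.41°.

θ_t ≈ 39.41°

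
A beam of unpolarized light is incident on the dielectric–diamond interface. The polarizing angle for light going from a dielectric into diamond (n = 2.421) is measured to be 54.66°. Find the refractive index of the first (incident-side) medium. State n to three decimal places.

Full polarization of the reflected beam means tan θ_B = n₂/n₁, where n₁ is the incident medium (a dielectric).
n₁ = n₂ / tan θ_B = 2.421 / tan 54.66° = 1.717.

n ≈ 1.717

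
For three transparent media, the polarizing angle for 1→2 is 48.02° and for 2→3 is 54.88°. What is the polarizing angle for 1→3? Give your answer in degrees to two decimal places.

θ_B ≈ 57.67°

n₂/n₁ = tan 48.02° = 1.1114 and n₃/n₂ = tan 54.88° = 1.4218.
n₃/n₁ = 1.5802. Then tan θ_B(1→3) = n₃/n₁, so θ_B(1→3) = arctan(1.5802) = 57.67°.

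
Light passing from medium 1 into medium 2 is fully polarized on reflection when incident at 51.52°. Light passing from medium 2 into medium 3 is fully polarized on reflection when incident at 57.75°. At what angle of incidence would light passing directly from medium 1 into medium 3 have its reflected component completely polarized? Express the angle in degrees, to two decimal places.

n₂/n₁ = tan 51.52° = 1.2581 and n₃/n₂ = tan 57.75° = 1.5849.
Multiplying, n₃/n₁ = 1.2581 × 1.5849 = 1.9939, and θ_B(1→3) = arctan 1.9939 = 63.37°.

θ_B ≈ 63.37°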